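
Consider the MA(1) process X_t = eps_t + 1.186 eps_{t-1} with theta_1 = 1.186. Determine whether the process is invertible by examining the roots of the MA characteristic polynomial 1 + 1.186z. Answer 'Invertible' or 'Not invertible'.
\text{Not invertible}

The MA(q) characteristic polynomial is P(z) = 1 + 1.186z.
Invertibility requires all roots to lie outside the unit circle, i.e. |z| > 1 for every root.
This is linear in z: 1 + (1.186) z = 0  =>  z = -1/(1.186) = -0.84317,  |z| = 0.84317.
Moduli of all roots: 0.8432.
All moduli strictly greater than 1? No.
Verdict: Not invertible.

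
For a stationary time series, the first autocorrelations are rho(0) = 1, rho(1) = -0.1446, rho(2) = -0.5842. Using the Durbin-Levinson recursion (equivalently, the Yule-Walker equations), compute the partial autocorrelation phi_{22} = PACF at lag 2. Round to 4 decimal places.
\phi_{22} = -0.6180

The PACF at lag k is phi_{kk}, the last component of the solution
to the Yule-Walker system G_k phi = r_k where
  (G_k)_{ij} = rho(|i - j|), (r_k)_i = rho(i), i,j = 1..k.
Equivalently, Durbin-Levinson gives phi_{kk} iteratively:
  phi_{11} = rho(1)
  phi_{kk} = [rho(k) - sum_{j=1..k-1} phi_{k-1,j} rho(k-j)]
            / [1 - sum_{j=1..k-1} phi_{k-1,j} rho(j)],
  phi_{k,j} = phi_{k-1,j} - phi_{kk} phi_{k-1,k-j},  j = 1..k-1.
Step k = 1:
  phi_11 = rho(1) = -0.1446.
Step k = 2:
  phi_22 = [rho(2) - phi_11 rho(1)] / [1 - phi_11 rho(1)] = [-0.5842 - (-0.1446)(-0.1446)] / [1 - (-0.1446)(-0.1446)]
         = -0.60510916 / 0.97909084 = -0.618.
Therefore phi_{22} = -0.6180.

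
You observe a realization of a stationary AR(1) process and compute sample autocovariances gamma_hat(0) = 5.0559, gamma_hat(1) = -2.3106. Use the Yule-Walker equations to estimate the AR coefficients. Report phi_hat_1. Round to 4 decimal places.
\hat\phi_{1} = -0.4570

The Yule-Walker equations for an AR(p) process read, in matrix form,
  Gamma_p phi = r_p,   with   (Gamma_p)_{ij} = gamma(|i - j|),
                       (r_p)_i = gamma(i),   i,j = 1..p.
Substitute the sample gammas (Toeplitz matrix and right-hand side of size 1):
  Gamma_p = [[5.0559]]
  r_p     = [-2.3106]
With p = 1 this is the single equation gamma(0) phi_1 = gamma(1):
  phi_hat_1 = gamma(1) / gamma(0) = -2.3106 / 5.0559 = -0.4570.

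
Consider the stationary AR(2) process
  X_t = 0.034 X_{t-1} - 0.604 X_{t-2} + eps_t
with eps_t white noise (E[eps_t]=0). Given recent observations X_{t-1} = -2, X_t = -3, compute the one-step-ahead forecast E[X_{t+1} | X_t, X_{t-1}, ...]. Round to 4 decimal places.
E[X_{t+1} \mid \mathcal F_t] = 1.1060

For an AR(p) model X_t = c + sum_i phi_i X_{t-i} + eps_t, the
one-step-ahead conditional mean is
  E[X_{t+1} | X_t, ...] = c + sum_i phi_i X_{t+1-i}.
Substitute known values:
  E[X_{t+1} | ...] = (0.034) * (-3) + (-0.604) * (-2)
                   = 1.1060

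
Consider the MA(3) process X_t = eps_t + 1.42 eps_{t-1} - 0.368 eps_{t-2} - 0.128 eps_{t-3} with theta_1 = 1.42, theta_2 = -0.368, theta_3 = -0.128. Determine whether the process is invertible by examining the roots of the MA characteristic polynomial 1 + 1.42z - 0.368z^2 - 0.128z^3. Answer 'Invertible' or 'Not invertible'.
\text{Not invertible}

The MA(q) characteristic polynomial is P(z) = 1 + 1.42z - 0.368z^2 - 0.128z^3.
Invertibility requires all roots to lie outside the unit circle, i.e. |z| > 1 for every root.
Degree 3: look for a simple real root z0 first, then factor out (1 - z/z0) and solve the remaining quadratic.
Testing z0 = -0.625: P(-0.625) = 1 + (1.42)(-0.625) + (-0.368)(-0.625)^2 + (-0.128)(-0.625)^3
  = 1 + (-0.8875) + (-0.14375) + (0.03125) = 0.  So z_0 = -0.625 is a root, |z_0| = 0.625.
Divide out the factor (1 + 1.6 z) = (1 - z/z0) (since 1/z0 = -1.6):
  P(z) = (1 + 1.6 z)(1 + (-0.18) z + (-0.08) z^2)
  [check: z-coef -0.18 - (-1.6) = 1.42; z^2-coef -0.08 - (-1.6)(-0.18) = -0.368; z^3-coef -(-1.6)(-0.08) = -0.128.]
Remaining roots from the quadratic factor 1 + (-0.18) z + (-0.08) z^2:
  Set 1 + (-0.18) z + (-0.08) z^2 = 0, i.e. a z^2 + b z + c = 0 with a = -0.08, b = -0.18, c = 1.
  Discriminant D = b^2 - 4ac = (-0.18)^2 - 4*(-0.08)*1 = 0.0324 - (-0.32) = 0.3524.
  D >= 0, so the roots are real: z = (-b +/- sqrt(D)) / (2a) = (0.18 +/- 0.593633) / (-0.16).
    z_1 = (0.18 + 0.593633) / (-0.16) = -4.8352,   |z_1| = 4.8352.
    z_2 = (0.18 - 0.593633) / (-0.16) = 2.5852,   |z_2| = 2.5852.
Moduli of all roots: 0.6250, 4.8352, 2.5852.
All moduli strictly greater than 1? No.
Verdict: Not invertible.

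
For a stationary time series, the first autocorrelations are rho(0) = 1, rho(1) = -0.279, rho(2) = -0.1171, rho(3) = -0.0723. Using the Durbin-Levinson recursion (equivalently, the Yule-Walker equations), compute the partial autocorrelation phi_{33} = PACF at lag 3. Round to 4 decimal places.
\phi_{33} = -0.1939

The PACF at lag k is phi_{kk}, the last component of the solution
to the Yule-Walker system G_k phi = r_k where
  (G_k)_{ij} = rho(|i - j|), (r_k)_i = rho(i), i,j = 1..k.
Equivalently, Durbin-Levinson gives phi_{kk} iteratively:
  phi_{11} = rho(1)
  phi_{kk} = [rho(k) - sum_{j=1..k-1} phi_{k-1,j} rho(k-j)]
            / [1 - sum_{j=1..k-1} phi_{k-1,j} rho(j)],
  phi_{k,j} = phi_{k-1,j} - phi_{kk} phi_{k-1,k-j},  j = 1..k-1.
Step k = 1:
  phi_11 = rho(1) = -0.279.
Step k = 2:
  phi_22 = [rho(2) - phi_11 rho(1)] / [1 - phi_11 rho(1)] = [-0.1171 - (-0.279)(-0.279)] / [1 - (-0.279)(-0.279)]
         = -0.194941 / 0.922159 = -0.211396.
  Update: phi_21 = phi_11 - phi_22 phi_11 = -0.279 - (-0.211396)(-0.279) = -0.33798.
Step k = 3:
  phi_33 = [rho(3) - phi_21 rho(2) - phi_22 rho(1)] / [1 - phi_21 rho(1) - phi_22 rho(2)]
    numerator   = -0.0723 - (-0.33798)(-0.1171) - (-0.211396)(-0.279) = -0.17085697
    denominator = 1 - (-0.33798)(-0.279) - (-0.211396)(-0.1171) = 0.88094919
  phi_33 = -0.17085697 / 0.88094919 = -0.1939.
Therefore phi_{33} = -0.1939.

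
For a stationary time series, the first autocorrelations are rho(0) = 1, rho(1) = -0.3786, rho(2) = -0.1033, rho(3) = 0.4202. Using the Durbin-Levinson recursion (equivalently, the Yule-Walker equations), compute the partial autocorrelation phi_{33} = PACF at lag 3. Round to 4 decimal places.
\phi_{33} = 0.3320

The PACF at lag k is phi_{kk}, the last component of the solution
to the Yule-Walker system G_k phi = r_k where
  (G_k)_{ij} = rho(|i - j|), (r_k)_i = rho(i), i,j = 1..k.
Equivalently, Durbin-Levinson gives phi_{kk} iteratively:
  phi_{11} = rho(1)
  phi_{kk} = [rho(k) - sum_{j=1..k-1} phi_{k-1,j} rho(k-j)]
            / [1 - sum_{j=1..k-1} phi_{k-1,j} rho(j)],
  phi_{k,j} = phi_{k-1,j} - phi_{kk} phi_{k-1,k-j},  j = 1..k-1.
Step k = 1:
  phi_11 = rho(1) = -0.3786.
Step k = 2:
  phi_22 = [rho(2) - phi_11 rho(1)] / [1 - phi_11 rho(1)] = [-0.1033 - (-0.3786)(-0.3786)] / [1 - (-0.3786)(-0.3786)]
         = -0.24663796 / 0.85666204 = -0.287906.
  Update: phi_21 = phi_11 - phi_22 phi_11 = -0.3786 - (-0.287906)(-0.3786) = -0.487601.
Step k = 3:
  phi_33 = [rho(3) - phi_21 rho(2) - phi_22 rho(1)] / [1 - phi_21 rho(1) - phi_22 rho(2)]
    numerator   = 0.4202 - (-0.487601)(-0.1033) - (-0.287906)(-0.3786) = 0.26082967
    denominator = 1 - (-0.487601)(-0.3786) - (-0.287906)(-0.1033) = 0.78565354
  phi_33 = 0.26082967 / 0.78565354 = 0.332.
Therefore phi_{33} = 0.3320.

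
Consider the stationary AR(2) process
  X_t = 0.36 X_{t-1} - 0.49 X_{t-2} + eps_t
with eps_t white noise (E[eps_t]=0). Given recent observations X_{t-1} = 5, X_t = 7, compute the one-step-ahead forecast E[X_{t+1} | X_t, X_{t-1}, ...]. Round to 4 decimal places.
E[X_{t+1} \mid \mathcal F_t] = 0.0700

For an AR(p) model X_t = c + sum_i phi_i X_{t-i} + eps_t, the
one-step-ahead conditional mean is
  E[X_{t+1} | X_t, ...] = c + sum_i phi_i X_{t+1-i}.
Substitute known values:
  E[X_{t+1} | ...] = (0.36) * (7) + (-0.49) * (5)
                   = 0.0700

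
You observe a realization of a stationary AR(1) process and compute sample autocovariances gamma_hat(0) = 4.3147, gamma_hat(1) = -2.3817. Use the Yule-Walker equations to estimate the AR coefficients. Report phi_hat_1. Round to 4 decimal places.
\hat\phi_{1} = -0.5520

The Yule-Walker equations for an AR(p) process read, in matrix form,
  Gamma_p phi = r_p,   with   (Gamma_p)_{ij} = gamma(|i - j|),
                       (r_p)_i = gamma(i),   i,j = 1..p.
Substitute the sample gammas (Toeplitz matrix and right-hand side of size 1):
  Gamma_p = [[4.3147]]
  r_p     = [-2.3817]
With p = 1 this is the single equation gamma(0) phi_1 = gamma(1):
  phi_hat_1 = gamma(1) / gamma(0) = -2.3817 / 4.3147 = -0.5520.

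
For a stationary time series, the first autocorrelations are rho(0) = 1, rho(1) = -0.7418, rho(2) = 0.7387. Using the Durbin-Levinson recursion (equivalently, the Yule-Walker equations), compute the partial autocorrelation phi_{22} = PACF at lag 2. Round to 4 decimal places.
\phi_{22} = 0.4190

The PACF at lag k is phi_{kk}, the last component of the solution
to the Yule-Walker system G_k phi = r_k where
  (G_k)_{ij} = rho(|i - j|), (r_k)_i = rho(i), i,j = 1..k.
Equivalently, Durbin-Levinson gives phi_{kk} iteratively:
  phi_{11} = rho(1)
  phi_{kk} = [rho(k) - sum_{j=1..k-1} phi_{k-1,j} rho(k-j)]
            / [1 - sum_{j=1..k-1} phi_{k-1,j} rho(j)],
  phi_{k,j} = phi_{k-1,j} - phi_{kk} phi_{k-1,k-j},  j = 1..k-1.
Step k = 1:
  phi_11 = rho(1) = -0.7418.
Step k = 2:
  phi_22 = [rho(2) - phi_11 rho(1)] / [1 - phi_11 rho(1)] = [0.7387 - (-0.7418)(-0.7418)] / [1 - (-0.7418)(-0.7418)]
         = 0.18843276 / 0.44973276 = 0.419.
Therefore phi_{22} = 0.4190.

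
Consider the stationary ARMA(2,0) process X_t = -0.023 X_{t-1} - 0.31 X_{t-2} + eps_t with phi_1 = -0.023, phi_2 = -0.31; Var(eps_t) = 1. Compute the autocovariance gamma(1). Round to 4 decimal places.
\gamma(1) = -0.0194

Multiply the model equation by X_{t-k} and take expectations. With theta_0 = psi_0 = 1 and psi_j the MA(infinity) weights, this gives
  gamma(k) - sum_i phi_i gamma(k-i) = c_k,
  c_k = sigma^2 * sum_{j=k..q} theta_j psi_{j-k}   (c_k = 0 for k > q),
using gamma(-m) = gamma(m).
Pure AR (q = 0): c_0 = sigma^2 = 1, c_k = 0 for k >= 1.
Equations for k = 0, 1, 2 (AR order 2, c_2 = 0):
  (E0) gamma(0) = phi_1 gamma(1) + phi_2 gamma(2) + c_0
  (E1) gamma(1) = phi_1 gamma(0) + phi_2 gamma(1) + c_1
  (E2) gamma(2) = phi_1 gamma(1) + phi_2 gamma(0)
From (E1): gamma(1) = A gamma(0) + B with
  A = phi_1 / (1 - phi_2) = -0.023 / 1.31 = -0.017557,   B = c_1 / (1 - phi_2) = 0 / 1.31 = 0.
Insert (E2) into (E0): gamma(0) (1 - phi_2^2) = phi_1 (1 + phi_2) gamma(1) + c_0.
  phi_1 (1 + phi_2) = (-0.023)(0.69) = -0.01587,   1 - phi_2^2 = 0.9039.
Replace gamma(1) by A gamma(0) + B and collect gamma(0):
  gamma(0) [0.9039 - (-0.01587)(-0.017557)] = c_0 = 1
  gamma(0) * 0.903621 = 1
  gamma(0) = 1 / 0.903621 = 1.106658.
  gamma(1) = A gamma(0) = (-0.017557)(1.106658) = -0.01943.
Therefore gamma(1) = -0.0194 (to 4 decimal places).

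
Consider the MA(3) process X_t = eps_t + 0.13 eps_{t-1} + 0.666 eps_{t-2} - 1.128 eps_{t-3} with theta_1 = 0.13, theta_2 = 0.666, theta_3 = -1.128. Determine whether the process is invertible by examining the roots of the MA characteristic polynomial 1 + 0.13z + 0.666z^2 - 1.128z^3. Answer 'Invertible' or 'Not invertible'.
\text{Not invertible}

The MA(q) characteristic polynomial is P(z) = 1 + 0.13z + 0.666z^2 - 1.128z^3.
Invertibility requires all roots to lie outside the unit circle, i.e. |z| > 1 for every root.
Degree 3: look for a simple real root z0 first, then factor out (1 - z/z0) and solve the remaining quadratic.
Testing z0 = 1.25: P(1.25) = 1 + (0.13)(1.25) + (0.666)(1.25)^2 + (-1.128)(1.25)^3
  = 1 + (0.1625) + (1.040625) + (-2.203125) = 0.  So z_0 = 1.25 is a root, |z_0| = 1.25.
Divide out the factor (1 - 0.8 z) = (1 - z/z0) (since 1/z0 = 0.8):
  P(z) = (1 - 0.8 z)(1 + (0.93) z + (1.41) z^2)
  [check: z-coef 0.93 - (0.8) = 0.13; z^2-coef 1.41 - (0.8)(0.93) = 0.666; z^3-coef -(0.8)(1.41) = -1.128.]
Remaining roots from the quadratic factor 1 + (0.93) z + (1.41) z^2:
  Set 1 + (0.93) z + (1.41) z^2 = 0, i.e. a z^2 + b z + c = 0 with a = 1.41, b = 0.93, c = 1.
  Discriminant D = b^2 - 4ac = (0.93)^2 - 4*(1.41)*1 = 0.8649 - (5.64) = -4.7751.
  D < 0, so the roots are the complex-conjugate pair z = (-b +/- i sqrt(-D)) / (2a) = -0.3298 +/- 0.7749i.
  For a conjugate pair |z|^2 = z * conj(z) = (product of roots) = c/a = 1/(1.41) = 0.70922, so |z| = sqrt(0.70922) = 0.8422 for both roots.
Moduli of all roots: 1.2500, 0.8422, 0.8422.
All moduli strictly greater than 1? No.
Verdict: Not invertible.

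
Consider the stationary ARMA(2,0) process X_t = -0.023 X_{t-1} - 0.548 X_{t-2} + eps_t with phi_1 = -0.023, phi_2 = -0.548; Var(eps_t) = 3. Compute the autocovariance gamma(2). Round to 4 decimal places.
\gamma(2) = -2.3486

Multiply the model equation by X_{t-k} and take expectations. With theta_0 = psi_0 = 1 and psi_j the MA(infinity) weights, this gives
  gamma(k) - sum_i phi_i gamma(k-i) = c_k,
  c_k = sigma^2 * sum_{j=k..q} theta_j psi_{j-k}   (c_k = 0 for k > q),
using gamma(-m) = gamma(m).
Pure AR (q = 0): c_0 = sigma^2 = 3, c_k = 0 for k >= 1.
Equations for k = 0, 1, 2 (AR order 2, c_2 = 0):
  (E0) gamma(0) = phi_1 gamma(1) + phi_2 gamma(2) + c_0
  (E1) gamma(1) = phi_1 gamma(0) + phi_2 gamma(1) + c_1
  (E2) gamma(2) = phi_1 gamma(1) + phi_2 gamma(0)
From (E1): gamma(1) = A gamma(0) + B with
  A = phi_1 / (1 - phi_2) = -0.023 / 1.548 = -0.014858,   B = c_1 / (1 - phi_2) = 0 / 1.548 = 0.
Insert (E2) into (E0): gamma(0) (1 - phi_2^2) = phi_1 (1 + phi_2) gamma(1) + c_0.
  phi_1 (1 + phi_2) = (-0.023)(0.452) = -0.010396,   1 - phi_2^2 = 0.699696.
Replace gamma(1) by A gamma(0) + B and collect gamma(0):
  gamma(0) [0.699696 - (-0.010396)(-0.014858)] = c_0 = 3
  gamma(0) * 0.699542 = 3
  gamma(0) = 3 / 0.699542 = 4.288523.
  gamma(1) = A gamma(0) = (-0.014858)(4.288523) = -0.063718.
  gamma(2) = phi_1 gamma(1) + phi_2 gamma(0) = (-0.023)(-0.063718) + (-0.548)(4.288523) = -2.348645.
Therefore gamma(2) = -2.3486 (to 4 decimal places).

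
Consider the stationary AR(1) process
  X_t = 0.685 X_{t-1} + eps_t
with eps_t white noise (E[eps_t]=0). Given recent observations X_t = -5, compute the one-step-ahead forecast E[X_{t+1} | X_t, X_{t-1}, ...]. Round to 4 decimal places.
E[X_{t+1} \mid \mathcal F_t] = -3.4250

For an AR(p) model X_t = c + sum_i phi_i X_{t-i} + eps_t, the
one-step-ahead conditional mean is
  E[X_{t+1} | X_t, ...] = c + sum_i phi_i X_{t+1-i}.
Substitute known values:
  E[X_{t+1} | ...] = (0.685) * (-5)
                   = -3.4250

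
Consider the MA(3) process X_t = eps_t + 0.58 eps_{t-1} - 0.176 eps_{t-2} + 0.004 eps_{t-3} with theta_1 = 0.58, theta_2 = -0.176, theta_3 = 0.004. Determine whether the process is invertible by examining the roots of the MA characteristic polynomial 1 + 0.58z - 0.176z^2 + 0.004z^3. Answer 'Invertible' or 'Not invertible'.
\text{Invertible}

The MA(q) characteristic polynomial is P(z) = 1 + 0.58z - 0.176z^2 + 0.004z^3.
Invertibility requires all roots to lie outside the unit circle, i.e. |z| > 1 for every root.
Degree 3: look for a simple real root z0 first, then factor out (1 - z/z0) and solve the remaining quadratic.
Testing z0 = 5: P(5) = 1 + (0.58)(5) + (-0.176)(5)^2 + (0.004)(5)^3
  = 1 + (2.9) + (-4.4) + (0.5) = 0.  So z_0 = 5 is a root, |z_0| = 5.
Divide out the factor (1 - 0.2 z) = (1 - z/z0) (since 1/z0 = 0.2):
  P(z) = (1 - 0.2 z)(1 + (0.78) z + (-0.02) z^2)
  [check: z-coef 0.78 - (0.2) = 0.58; z^2-coef -0.02 - (0.2)(0.78) = -0.176; z^3-coef -(0.2)(-0.02) = 0.004.]
Remaining roots from the quadratic factor 1 + (0.78) z + (-0.02) z^2:
  Set 1 + (0.78) z + (-0.02) z^2 = 0, i.e. a z^2 + b z + c = 0 with a = -0.02, b = 0.78, c = 1.
  Discriminant D = b^2 - 4ac = (0.78)^2 - 4*(-0.02)*1 = 0.6084 - (-0.08) = 0.6884.
  D >= 0, so the roots are real: z = (-b +/- sqrt(D)) / (2a) = (-0.78 +/- 0.829699) / (-0.04).
    z_1 = (-0.78 + 0.829699) / (-0.04) = -1.2425,   |z_1| = 1.2425.
    z_2 = (-0.78 - 0.829699) / (-0.04) = 40.2425,   |z_2| = 40.2425.
Moduli of all roots: 5.0000, 1.2425, 40.2425.
All moduli strictly greater than 1? Yes.
Verdict: Invertible.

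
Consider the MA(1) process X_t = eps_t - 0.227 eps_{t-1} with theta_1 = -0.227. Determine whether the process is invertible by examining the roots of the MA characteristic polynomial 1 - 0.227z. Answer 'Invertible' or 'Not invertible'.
\text{Invertible}

The MA(q) characteristic polynomial is P(z) = 1 - 0.227z.
Invertibility requires all roots to lie outside the unit circle, i.e. |z| > 1 for every root.
This is linear in z: 1 + (-0.227) z = 0  =>  z = -1/(-0.227) = 4.405286,  |z| = 4.405286.
Moduli of all roots: 4.4053.
All moduli strictly greater than 1? Yes.
Verdict: Invertible.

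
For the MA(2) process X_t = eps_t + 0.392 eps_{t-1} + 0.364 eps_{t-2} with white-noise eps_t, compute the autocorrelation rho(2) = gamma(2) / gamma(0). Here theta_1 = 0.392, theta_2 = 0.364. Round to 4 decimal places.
\rho(2) = 0.2830

For an MA(q) process with theta_0 = 1, the autocovariance is
  gamma(k) = sigma^2 * sum_{i=0..q-k} theta_i * theta_{i+k},
and rho(k) = gamma(k) / gamma(0). Sigma^2 cancels.
  numerator   = (1)*(0.364) = 0.364.
  denominator = (1)^2 + (0.392)^2 + (0.364)^2 = 1.28616.
  rho(2) = 0.364 / 1.28616 = 0.2830.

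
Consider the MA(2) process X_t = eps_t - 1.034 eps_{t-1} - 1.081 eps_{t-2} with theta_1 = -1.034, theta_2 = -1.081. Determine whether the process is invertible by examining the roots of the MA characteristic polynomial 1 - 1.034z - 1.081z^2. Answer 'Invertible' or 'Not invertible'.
\text{Not invertible}

The MA(q) characteristic polynomial is P(z) = 1 - 1.034z - 1.081z^2.
Invertibility requires all roots to lie outside the unit circle, i.e. |z| > 1 for every root.
Set 1 + (-1.034) z + (-1.081) z^2 = 0, i.e. a z^2 + b z + c = 0 with a = -1.081, b = -1.034, c = 1.
Discriminant D = b^2 - 4ac = (-1.034)^2 - 4*(-1.081)*1 = 1.069156 - (-4.324) = 5.393156.
D >= 0, so the roots are real: z = (-b +/- sqrt(D)) / (2a) = (1.034 +/- 2.322317) / (-2.162).
  z_1 = (1.034 + 2.322317) / (-2.162) = -1.5524,   |z_1| = 1.5524.
  z_2 = (1.034 - 2.322317) / (-2.162) = 0.5959,   |z_2| = 0.5959.
Moduli of all roots: 1.5524, 0.5959.
All moduli strictly greater than 1? No.
Verdict: Not invertible.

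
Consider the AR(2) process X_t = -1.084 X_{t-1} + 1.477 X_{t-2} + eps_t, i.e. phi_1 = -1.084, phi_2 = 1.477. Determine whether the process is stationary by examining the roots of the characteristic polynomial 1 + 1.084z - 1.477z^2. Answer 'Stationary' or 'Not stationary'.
\text{Not stationary}

The AR(p) characteristic polynomial is P(z) = 1 + 1.084z - 1.477z^2.
Stationarity requires all roots to lie outside the unit circle, i.e. |z| > 1 for every root.
Set 1 + (1.084) z + (-1.477) z^2 = 0, i.e. a z^2 + b z + c = 0 with a = -1.477, b = 1.084, c = 1.
Discriminant D = b^2 - 4ac = (1.084)^2 - 4*(-1.477)*1 = 1.175056 - (-5.908) = 7.083056.
D >= 0, so the roots are real: z = (-b +/- sqrt(D)) / (2a) = (-1.084 +/- 2.661401) / (-2.954).
  z_1 = (-1.084 + 2.661401) / (-2.954) = -0.534,   |z_1| = 0.534.
  z_2 = (-1.084 - 2.661401) / (-2.954) = 1.2679,   |z_2| = 1.2679.
Moduli of all roots: 0.5340, 1.2679.
All moduli strictly greater than 1? No.
Verdict: Not stationary.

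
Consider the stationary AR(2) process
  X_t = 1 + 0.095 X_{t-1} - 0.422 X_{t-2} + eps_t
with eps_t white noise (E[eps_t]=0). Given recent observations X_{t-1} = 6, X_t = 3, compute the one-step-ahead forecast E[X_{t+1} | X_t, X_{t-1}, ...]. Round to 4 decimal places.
E[X_{t+1} \mid \mathcal F_t] = -1.2470

For an AR(p) model X_t = c + sum_i phi_i X_{t-i} + eps_t, the
one-step-ahead conditional mean is
  E[X_{t+1} | X_t, ...] = c + sum_i phi_i X_{t+1-i}.
Substitute known values:
  E[X_{t+1} | ...] = 1 + (0.095) * (3) + (-0.422) * (6)
                   = -1.2470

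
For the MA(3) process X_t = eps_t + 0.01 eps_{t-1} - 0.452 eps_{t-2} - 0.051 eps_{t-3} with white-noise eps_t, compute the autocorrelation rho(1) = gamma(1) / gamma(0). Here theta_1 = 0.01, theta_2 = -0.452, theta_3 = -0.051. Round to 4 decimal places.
\rho(1) = 0.0236

For an MA(q) process with theta_0 = 1, the autocovariance is
  gamma(k) = sigma^2 * sum_{i=0..q-k} theta_i * theta_{i+k},
and rho(k) = gamma(k) / gamma(0). Sigma^2 cancels.
  numerator   = (1)*(0.01) + (0.01)*(-0.452) + (-0.452)*(-0.051) = 0.028532.
  denominator = (1)^2 + (0.01)^2 + (-0.452)^2 + (-0.051)^2 = 1.207005.
  rho(1) = 0.028532 / 1.207005 = 0.0236.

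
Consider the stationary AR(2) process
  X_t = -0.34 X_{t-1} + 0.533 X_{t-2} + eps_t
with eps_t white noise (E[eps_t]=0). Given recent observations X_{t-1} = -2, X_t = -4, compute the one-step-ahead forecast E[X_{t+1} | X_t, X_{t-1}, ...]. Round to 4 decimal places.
E[X_{t+1} \mid \mathcal F_t] = 0.2940

For an AR(p) model X_t = c + sum_i phi_i X_{t-i} + eps_t, the
one-step-ahead conditional mean is
  E[X_{t+1} | X_t, ...] = c + sum_i phi_i X_{t+1-i}.
Substitute known values:
  E[X_{t+1} | ...] = (-0.34) * (-4) + (0.533) * (-2)
                   = 0.2940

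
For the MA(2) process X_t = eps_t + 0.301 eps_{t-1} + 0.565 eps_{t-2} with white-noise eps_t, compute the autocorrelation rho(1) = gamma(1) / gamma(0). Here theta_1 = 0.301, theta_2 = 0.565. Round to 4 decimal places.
\rho(1) = 0.3341

For an MA(q) process with theta_0 = 1, the autocovariance is
  gamma(k) = sigma^2 * sum_{i=0..q-k} theta_i * theta_{i+k},
and rho(k) = gamma(k) / gamma(0). Sigma^2 cancels.
  numerator   = (1)*(0.301) + (0.301)*(0.565) = 0.471065.
  denominator = (1)^2 + (0.301)^2 + (0.565)^2 = 1.409826.
  rho(1) = 0.471065 / 1.409826 = 0.3341.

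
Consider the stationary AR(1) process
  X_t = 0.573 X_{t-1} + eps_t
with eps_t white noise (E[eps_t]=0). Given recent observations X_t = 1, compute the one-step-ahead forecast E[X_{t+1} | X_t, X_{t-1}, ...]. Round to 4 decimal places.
E[X_{t+1} \mid \mathcal F_t] = 0.5730

For an AR(p) model X_t = c + sum_i phi_i X_{t-i} + eps_t, the
one-step-ahead conditional mean is
  E[X_{t+1} | X_t, ...] = c + sum_i phi_i X_{t+1-i}.
Substitute known values:
  E[X_{t+1} | ...] = (0.573) * (1)
                   = 0.5730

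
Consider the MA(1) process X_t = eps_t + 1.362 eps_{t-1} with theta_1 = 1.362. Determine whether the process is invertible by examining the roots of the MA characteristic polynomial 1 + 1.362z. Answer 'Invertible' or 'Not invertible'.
\text{Not invertible}

The MA(q) characteristic polynomial is P(z) = 1 + 1.362z.
Invertibility requires all roots to lie outside the unit circle, i.e. |z| > 1 for every root.
This is linear in z: 1 + (1.362) z = 0  =>  z = -1/(1.362) = -0.734214,  |z| = 0.734214.
Moduli of all roots: 0.7342.
All moduli strictly greater than 1? No.
Verdict: Not invertible.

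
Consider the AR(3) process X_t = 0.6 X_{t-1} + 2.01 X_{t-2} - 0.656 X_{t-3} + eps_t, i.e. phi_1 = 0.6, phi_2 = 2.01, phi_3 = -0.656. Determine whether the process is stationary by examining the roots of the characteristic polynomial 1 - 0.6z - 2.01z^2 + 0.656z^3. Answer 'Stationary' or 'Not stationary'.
\text{Not stationary}

The AR(p) characteristic polynomial is P(z) = 1 - 0.6z - 2.01z^2 + 0.656z^3.
Stationarity requires all roots to lie outside the unit circle, i.e. |z| > 1 for every root.
Degree 3: look for a simple real root z0 first, then factor out (1 - z/z0) and solve the remaining quadratic.
Testing z0 = 0.625: P(0.625) = 1 + (-0.6)(0.625) + (-2.01)(0.625)^2 + (0.656)(0.625)^3
  = 1 + (-0.375) + (-0.785156) + (0.160156) = 0.  So z_0 = 0.625 is a root, |z_0| = 0.625.
Divide out the factor (1 - 1.6 z) = (1 - z/z0) (since 1/z0 = 1.6):
  P(z) = (1 - 1.6 z)(1 + (1) z + (-0.41) z^2)
  [check: z-coef 1 - (1.6) = -0.6; z^2-coef -0.41 - (1.6)(1) = -2.01; z^3-coef -(1.6)(-0.41) = 0.656.]
Remaining roots from the quadratic factor 1 + (1) z + (-0.41) z^2:
  Set 1 + (1) z + (-0.41) z^2 = 0, i.e. a z^2 + b z + c = 0 with a = -0.41, b = 1, c = 1.
  Discriminant D = b^2 - 4ac = (1)^2 - 4*(-0.41)*1 = 1 - (-1.64) = 2.64.
  D >= 0, so the roots are real: z = (-b +/- sqrt(D)) / (2a) = (-1 +/- 1.624808) / (-0.82).
    z_1 = (-1 + 1.624808) / (-0.82) = -0.762,   |z_1| = 0.762.
    z_2 = (-1 - 1.624808) / (-0.82) = 3.201,   |z_2| = 3.201.
Moduli of all roots: 0.6250, 0.7620, 3.2010.
All moduli strictly greater than 1? No.
Verdict: Not stationary.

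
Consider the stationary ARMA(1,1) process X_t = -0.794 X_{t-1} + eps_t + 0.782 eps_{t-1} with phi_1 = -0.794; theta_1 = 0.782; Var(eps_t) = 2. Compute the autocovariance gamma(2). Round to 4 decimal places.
\gamma(2) = 0.0195

Multiply the model equation by X_{t-k} and take expectations. With theta_0 = psi_0 = 1 and psi_j the MA(infinity) weights, this gives
  gamma(k) - sum_i phi_i gamma(k-i) = c_k,
  c_k = sigma^2 * sum_{j=k..q} theta_j psi_{j-k}   (c_k = 0 for k > q),
using gamma(-m) = gamma(m).
psi-weights needed (psi_j = theta_j + sum_i phi_i psi_{j-i}):
  psi_1 = theta_1 + phi_1 = 0.782 + (-0.794) = -0.012
Right-hand sides:
  c_0 = sigma^2 (1 + theta_1 psi_1) = 2 * (1 + (0.782)(-0.012)) = 2 * 0.990616 = 1.981232
  c_1 = sigma^2 theta_1 = 2 * (0.782) = 1.564
  c_2 = 0
Equations for k = 0 and k = 1 (AR order 1):
  gamma(0) = phi_1 gamma(1) + c_0
  gamma(1) = phi_1 gamma(0) + c_1
Substituting the second into the first: gamma(0) (1 - phi_1^2) = c_0 + phi_1 c_1, so
  gamma(0) = (c_0 + phi_1 c_1) / (1 - phi_1^2) = (1.981232 + (-0.794)(1.564)) / (1 - (-0.794)^2) = 0.739416 / 0.369564 = 2.000779.
  gamma(1) = phi_1 gamma(0) + c_1 = (-0.794)(2.000779) + (1.564) = -0.024619.
For k = 2 (> q): gamma(2) = phi_1 gamma(1) = (-0.794)(-0.024619) = 0.019547.
Therefore gamma(2) = 0.0195 (to 4 decimal places).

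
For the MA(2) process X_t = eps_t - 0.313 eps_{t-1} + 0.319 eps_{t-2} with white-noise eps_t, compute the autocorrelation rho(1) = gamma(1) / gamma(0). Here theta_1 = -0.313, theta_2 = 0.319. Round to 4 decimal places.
\rho(1) = -0.3441

For an MA(q) process with theta_0 = 1, the autocovariance is
  gamma(k) = sigma^2 * sum_{i=0..q-k} theta_i * theta_{i+k},
and rho(k) = gamma(k) / gamma(0). Sigma^2 cancels.
  numerator   = (1)*(-0.313) + (-0.313)*(0.319) = -0.412847.
  denominator = (1)^2 + (-0.313)^2 + (0.319)^2 = 1.19973.
  rho(1) = -0.412847 / 1.19973 = -0.3441.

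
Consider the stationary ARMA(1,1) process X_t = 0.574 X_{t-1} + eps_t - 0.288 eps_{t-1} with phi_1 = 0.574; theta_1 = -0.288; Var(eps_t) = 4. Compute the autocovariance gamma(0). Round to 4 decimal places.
\gamma(0) = 4.4880

Multiply the model equation by X_{t-k} and take expectations. With theta_0 = psi_0 = 1 and psi_j the MA(infinity) weights, this gives
  gamma(k) - sum_i phi_i gamma(k-i) = c_k,
  c_k = sigma^2 * sum_{j=k..q} theta_j psi_{j-k}   (c_k = 0 for k > q),
using gamma(-m) = gamma(m).
psi-weights needed (psi_j = theta_j + sum_i phi_i psi_{j-i}):
  psi_1 = theta_1 + phi_1 = -0.288 + (0.574) = 0.286
Right-hand sides:
  c_0 = sigma^2 (1 + theta_1 psi_1) = 4 * (1 + (-0.288)(0.286)) = 4 * 0.917632 = 3.670528
  c_1 = sigma^2 theta_1 = 4 * (-0.288) = -1.152
  c_2 = 0
Equations for k = 0 and k = 1 (AR order 1):
  gamma(0) = phi_1 gamma(1) + c_0
  gamma(1) = phi_1 gamma(0) + c_1
Substituting the second into the first: gamma(0) (1 - phi_1^2) = c_0 + phi_1 c_1, so
  gamma(0) = (c_0 + phi_1 c_1) / (1 - phi_1^2) = (3.670528 + (0.574)(-1.152)) / (1 - (0.574)^2) = 3.00928 / 0.670524 = 4.487953.
Therefore gamma(0) = 4.4880 (to 4 decimal places).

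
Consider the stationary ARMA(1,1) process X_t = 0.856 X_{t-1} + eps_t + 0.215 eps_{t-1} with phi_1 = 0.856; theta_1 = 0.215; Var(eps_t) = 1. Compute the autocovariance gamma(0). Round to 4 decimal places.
\gamma(0) = 5.2918

Multiply the model equation by X_{t-k} and take expectations. With theta_0 = psi_0 = 1 and psi_j the MA(infinity) weights, this gives
  gamma(k) - sum_i phi_i gamma(k-i) = c_k,
  c_k = sigma^2 * sum_{j=k..q} theta_j psi_{j-k}   (c_k = 0 for k > q),
using gamma(-m) = gamma(m).
psi-weights needed (psi_j = theta_j + sum_i phi_i psi_{j-i}):
  psi_1 = theta_1 + phi_1 = 0.215 + (0.856) = 1.071
Right-hand sides:
  c_0 = sigma^2 (1 + theta_1 psi_1) = 1 * (1 + (0.215)(1.071)) = 1 * 1.230265 = 1.230265
  c_1 = sigma^2 theta_1 = 1 * (0.215) = 0.215
  c_2 = 0
Equations for k = 0 and k = 1 (AR order 1):
  gamma(0) = phi_1 gamma(1) + c_0
  gamma(1) = phi_1 gamma(0) + c_1
Substituting the second into the first: gamma(0) (1 - phi_1^2) = c_0 + phi_1 c_1, so
  gamma(0) = (c_0 + phi_1 c_1) / (1 - phi_1^2) = (1.230265 + (0.856)(0.215)) / (1 - (0.856)^2) = 1.414305 / 0.267264 = 5.29179.
Therefore gamma(0) = 5.2918 (to 4 decimal places).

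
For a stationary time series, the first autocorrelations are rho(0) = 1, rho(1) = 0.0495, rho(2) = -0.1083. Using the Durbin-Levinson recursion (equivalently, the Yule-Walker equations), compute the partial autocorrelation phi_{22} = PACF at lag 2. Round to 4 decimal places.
\phi_{22} = -0.1110

The PACF at lag k is phi_{kk}, the last component of the solution
to the Yule-Walker system G_k phi = r_k where
  (G_k)_{ij} = rho(|i - j|), (r_k)_i = rho(i), i,j = 1..k.
Equivalently, Durbin-Levinson gives phi_{kk} iteratively:
  phi_{11} = rho(1)
  phi_{kk} = [rho(k) - sum_{j=1..k-1} phi_{k-1,j} rho(k-j)]
            / [1 - sum_{j=1..k-1} phi_{k-1,j} rho(j)],
  phi_{k,j} = phi_{k-1,j} - phi_{kk} phi_{k-1,k-j},  j = 1..k-1.
Step k = 1:
  phi_11 = rho(1) = 0.0495.
Step k = 2:
  phi_22 = [rho(2) - phi_11 rho(1)] / [1 - phi_11 rho(1)] = [-0.1083 - (0.0495)(0.0495)] / [1 - (0.0495)(0.0495)]
         = -0.11075025 / 0.99754975 = -0.111.
Therefore phi_{22} = -0.1110.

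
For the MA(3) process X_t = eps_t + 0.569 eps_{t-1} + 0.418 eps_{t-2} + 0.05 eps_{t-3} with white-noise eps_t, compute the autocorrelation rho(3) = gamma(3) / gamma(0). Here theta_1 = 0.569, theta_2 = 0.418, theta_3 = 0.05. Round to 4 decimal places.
\rho(3) = 0.0333

For an MA(q) process with theta_0 = 1, the autocovariance is
  gamma(k) = sigma^2 * sum_{i=0..q-k} theta_i * theta_{i+k},
and rho(k) = gamma(k) / gamma(0). Sigma^2 cancels.
  numerator   = (1)*(0.05) = 0.05.
  denominator = (1)^2 + (0.569)^2 + (0.418)^2 + (0.05)^2 = 1.500985.
  rho(3) = 0.05 / 1.500985 = 0.0333.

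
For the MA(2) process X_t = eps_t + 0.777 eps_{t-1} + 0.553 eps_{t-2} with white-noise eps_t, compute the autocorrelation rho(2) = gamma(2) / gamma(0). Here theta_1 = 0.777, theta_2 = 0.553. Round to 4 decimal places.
\rho(2) = 0.2896

For an MA(q) process with theta_0 = 1, the autocovariance is
  gamma(k) = sigma^2 * sum_{i=0..q-k} theta_i * theta_{i+k},
and rho(k) = gamma(k) / gamma(0). Sigma^2 cancels.
  numerator   = (1)*(0.553) = 0.553.
  denominator = (1)^2 + (0.777)^2 + (0.553)^2 = 1.909538.
  rho(2) = 0.553 / 1.909538 = 0.2896.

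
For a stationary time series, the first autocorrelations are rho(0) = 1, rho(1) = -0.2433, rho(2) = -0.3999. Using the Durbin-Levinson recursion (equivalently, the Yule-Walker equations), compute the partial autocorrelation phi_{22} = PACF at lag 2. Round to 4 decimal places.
\phi_{22} = -0.4880

The PACF at lag k is phi_{kk}, the last component of the solution
to the Yule-Walker system G_k phi = r_k where
  (G_k)_{ij} = rho(|i - j|), (r_k)_i = rho(i), i,j = 1..k.
Equivalently, Durbin-Levinson gives phi_{kk} iteratively:
  phi_{11} = rho(1)
  phi_{kk} = [rho(k) - sum_{j=1..k-1} phi_{k-1,j} rho(k-j)]
            / [1 - sum_{j=1..k-1} phi_{k-1,j} rho(j)],
  phi_{k,j} = phi_{k-1,j} - phi_{kk} phi_{k-1,k-j},  j = 1..k-1.
Step k = 1:
  phi_11 = rho(1) = -0.2433.
Step k = 2:
  phi_22 = [rho(2) - phi_11 rho(1)] / [1 - phi_11 rho(1)] = [-0.3999 - (-0.2433)(-0.2433)] / [1 - (-0.2433)(-0.2433)]
         = -0.45909489 / 0.94080511 = -0.488.
Therefore phi_{22} = -0.4880.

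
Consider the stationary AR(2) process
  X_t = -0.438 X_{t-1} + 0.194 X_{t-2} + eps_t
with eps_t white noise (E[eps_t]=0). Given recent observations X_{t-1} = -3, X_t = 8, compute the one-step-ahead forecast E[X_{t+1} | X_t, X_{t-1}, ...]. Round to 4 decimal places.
E[X_{t+1} \mid \mathcal F_t] = -4.0860

For an AR(p) model X_t = c + sum_i phi_i X_{t-i} + eps_t, the
one-step-ahead conditional mean is
  E[X_{t+1} | X_t, ...] = c + sum_i phi_i X_{t+1-i}.
Substitute known values:
  E[X_{t+1} | ...] = (-0.438) * (8) + (0.194) * (-3)
                   = -4.0860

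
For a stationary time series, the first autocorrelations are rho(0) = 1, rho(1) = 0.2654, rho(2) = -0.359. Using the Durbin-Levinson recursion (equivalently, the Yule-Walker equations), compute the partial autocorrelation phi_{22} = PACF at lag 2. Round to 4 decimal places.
\phi_{22} = -0.4620

The PACF at lag k is phi_{kk}, the last component of the solution
to the Yule-Walker system G_k phi = r_k where
  (G_k)_{ij} = rho(|i - j|), (r_k)_i = rho(i), i,j = 1..k.
Equivalently, Durbin-Levinson gives phi_{kk} iteratively:
  phi_{11} = rho(1)
  phi_{kk} = [rho(k) - sum_{j=1..k-1} phi_{k-1,j} rho(k-j)]
            / [1 - sum_{j=1..k-1} phi_{k-1,j} rho(j)],
  phi_{k,j} = phi_{k-1,j} - phi_{kk} phi_{k-1,k-j},  j = 1..k-1.
Step k = 1:
  phi_11 = rho(1) = 0.2654.
Step k = 2:
  phi_22 = [rho(2) - phi_11 rho(1)] / [1 - phi_11 rho(1)] = [-0.359 - (0.2654)(0.2654)] / [1 - (0.2654)(0.2654)]
         = -0.42943716 / 0.92956284 = -0.462.
Therefore phi_{22} = -0.4620.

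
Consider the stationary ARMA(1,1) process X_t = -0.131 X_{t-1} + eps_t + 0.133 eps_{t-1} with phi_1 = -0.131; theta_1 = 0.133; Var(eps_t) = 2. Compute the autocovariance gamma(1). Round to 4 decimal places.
\gamma(1) = 0.0040

Multiply the model equation by X_{t-k} and take expectations. With theta_0 = psi_0 = 1 and psi_j the MA(infinity) weights, this gives
  gamma(k) - sum_i phi_i gamma(k-i) = c_k,
  c_k = sigma^2 * sum_{j=k..q} theta_j psi_{j-k}   (c_k = 0 for k > q),
using gamma(-m) = gamma(m).
psi-weights needed (psi_j = theta_j + sum_i phi_i psi_{j-i}):
  psi_1 = theta_1 + phi_1 = 0.133 + (-0.131) = 0.002
Right-hand sides:
  c_0 = sigma^2 (1 + theta_1 psi_1) = 2 * (1 + (0.133)(0.002)) = 2 * 1.000266 = 2.000532
  c_1 = sigma^2 theta_1 = 2 * (0.133) = 0.266
  c_2 = 0
Equations for k = 0 and k = 1 (AR order 1):
  gamma(0) = phi_1 gamma(1) + c_0
  gamma(1) = phi_1 gamma(0) + c_1
Substituting the second into the first: gamma(0) (1 - phi_1^2) = c_0 + phi_1 c_1, so
  gamma(0) = (c_0 + phi_1 c_1) / (1 - phi_1^2) = (2.000532 + (-0.131)(0.266)) / (1 - (-0.131)^2) = 1.965686 / 0.982839 = 2.000008.
  gamma(1) = phi_1 gamma(0) + c_1 = (-0.131)(2.000008) + (0.266) = 0.003999.
Therefore gamma(1) = 0.0040 (to 4 decimal places).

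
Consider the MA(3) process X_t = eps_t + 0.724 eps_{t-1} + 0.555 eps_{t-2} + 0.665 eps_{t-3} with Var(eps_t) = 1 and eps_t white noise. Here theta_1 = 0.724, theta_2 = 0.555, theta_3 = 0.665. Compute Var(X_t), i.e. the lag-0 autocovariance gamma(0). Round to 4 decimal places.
\gamma(0) = 2.2744

For an MA(q) process X_t = eps_t + sum_i theta_i eps_{t-i} with
Var(eps_t) = sigma^2, the variance is
  gamma(0) = sigma^2 * (1 + sum_i theta_i^2).
  sum_i theta_i^2 = (0.724)^2 + (0.555)^2 + (0.665)^2 = 0.524176 + 0.308025 + 0.442225 = 1.274426.
  gamma(0) = 1 * (1 + 1.274426) = 1 * 2.274426 = 2.274426, which rounds to 2.2744.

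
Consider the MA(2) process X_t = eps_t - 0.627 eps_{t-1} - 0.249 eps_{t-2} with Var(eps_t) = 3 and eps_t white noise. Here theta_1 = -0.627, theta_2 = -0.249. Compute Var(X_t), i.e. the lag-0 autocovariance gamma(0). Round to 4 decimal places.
\gamma(0) = 4.3654

For an MA(q) process X_t = eps_t + sum_i theta_i eps_{t-i} with
Var(eps_t) = sigma^2, the variance is
  gamma(0) = sigma^2 * (1 + sum_i theta_i^2).
  sum_i theta_i^2 = (-0.627)^2 + (-0.249)^2 = 0.393129 + 0.062001 = 0.45513.
  gamma(0) = 3 * (1 + 0.45513) = 3 * 1.45513 = 4.36539, which rounds to 4.3654.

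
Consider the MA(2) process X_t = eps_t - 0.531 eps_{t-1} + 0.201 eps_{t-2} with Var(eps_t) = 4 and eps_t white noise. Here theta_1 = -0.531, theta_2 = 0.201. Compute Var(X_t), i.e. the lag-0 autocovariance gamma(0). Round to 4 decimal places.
\gamma(0) = 5.2894

For an MA(q) process X_t = eps_t + sum_i theta_i eps_{t-i} with
Var(eps_t) = sigma^2, the variance is
  gamma(0) = sigma^2 * (1 + sum_i theta_i^2).
  sum_i theta_i^2 = (-0.531)^2 + (0.201)^2 = 0.281961 + 0.040401 = 0.322362.
  gamma(0) = 4 * (1 + 0.322362) = 4 * 1.322362 = 5.289448, which rounds to 5.2894.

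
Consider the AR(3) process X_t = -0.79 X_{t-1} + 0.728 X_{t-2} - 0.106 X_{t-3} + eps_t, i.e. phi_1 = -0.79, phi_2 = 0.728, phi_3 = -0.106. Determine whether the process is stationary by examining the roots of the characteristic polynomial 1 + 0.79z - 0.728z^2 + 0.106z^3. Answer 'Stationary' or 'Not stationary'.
\text{Not stationary}

The AR(p) characteristic polynomial is P(z) = 1 + 0.79z - 0.728z^2 + 0.106z^3.
Stationarity requires all roots to lie outside the unit circle, i.e. |z| > 1 for every root.
Degree 3: look for a simple real root z0 first, then factor out (1 - z/z0) and solve the remaining quadratic.
Testing z0 = 5: P(5) = 1 + (0.79)(5) + (-0.728)(5)^2 + (0.106)(5)^3
  = 1 + (3.95) + (-18.2) + (13.25) = 0.  So z_0 = 5 is a root, |z_0| = 5.
Divide out the factor (1 - 0.2 z) = (1 - z/z0) (since 1/z0 = 0.2):
  P(z) = (1 - 0.2 z)(1 + (0.99) z + (-0.53) z^2)
  [check: z-coef 0.99 - (0.2) = 0.79; z^2-coef -0.53 - (0.2)(0.99) = -0.728; z^3-coef -(0.2)(-0.53) = 0.106.]
Remaining roots from the quadratic factor 1 + (0.99) z + (-0.53) z^2:
  Set 1 + (0.99) z + (-0.53) z^2 = 0, i.e. a z^2 + b z + c = 0 with a = -0.53, b = 0.99, c = 1.
  Discriminant D = b^2 - 4ac = (0.99)^2 - 4*(-0.53)*1 = 0.9801 - (-2.12) = 3.1001.
  D >= 0, so the roots are real: z = (-b +/- sqrt(D)) / (2a) = (-0.99 +/- 1.76071) / (-1.06).
    z_1 = (-0.99 + 1.76071) / (-1.06) = -0.7271,   |z_1| = 0.7271.
    z_2 = (-0.99 - 1.76071) / (-1.06) = 2.595,   |z_2| = 2.595.
Moduli of all roots: 5.0000, 0.7271, 2.5950.
All moduli strictly greater than 1? No.
Verdict: Not stationary.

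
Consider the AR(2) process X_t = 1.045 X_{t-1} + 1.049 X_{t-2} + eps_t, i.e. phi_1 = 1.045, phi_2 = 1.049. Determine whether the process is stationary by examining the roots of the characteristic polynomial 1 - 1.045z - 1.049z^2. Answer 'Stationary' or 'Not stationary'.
\text{Not stationary}

The AR(p) characteristic polynomial is P(z) = 1 - 1.045z - 1.049z^2.
Stationarity requires all roots to lie outside the unit circle, i.e. |z| > 1 for every root.
Set 1 + (-1.045) z + (-1.049) z^2 = 0, i.e. a z^2 + b z + c = 0 with a = -1.049, b = -1.045, c = 1.
Discriminant D = b^2 - 4ac = (-1.045)^2 - 4*(-1.049)*1 = 1.092025 - (-4.196) = 5.288025.
D >= 0, so the roots are real: z = (-b +/- sqrt(D)) / (2a) = (1.045 +/- 2.299571) / (-2.098).
  z_1 = (1.045 + 2.299571) / (-2.098) = -1.5942,   |z_1| = 1.5942.
  z_2 = (1.045 - 2.299571) / (-2.098) = 0.598,   |z_2| = 0.598.
Moduli of all roots: 1.5942, 0.5980.
All moduli strictly greater than 1? No.
Verdict: Not stationary.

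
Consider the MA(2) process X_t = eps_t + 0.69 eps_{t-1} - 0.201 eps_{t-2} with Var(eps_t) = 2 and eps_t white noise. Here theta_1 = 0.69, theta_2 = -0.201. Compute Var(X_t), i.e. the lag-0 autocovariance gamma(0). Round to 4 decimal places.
\gamma(0) = 3.0330

For an MA(q) process X_t = eps_t + sum_i theta_i eps_{t-i} with
Var(eps_t) = sigma^2, the variance is
  gamma(0) = sigma^2 * (1 + sum_i theta_i^2).
  sum_i theta_i^2 = (0.69)^2 + (-0.201)^2 = 0.4761 + 0.040401 = 0.516501.
  gamma(0) = 2 * (1 + 0.516501) = 2 * 1.516501 = 3.033002, which rounds to 3.0330.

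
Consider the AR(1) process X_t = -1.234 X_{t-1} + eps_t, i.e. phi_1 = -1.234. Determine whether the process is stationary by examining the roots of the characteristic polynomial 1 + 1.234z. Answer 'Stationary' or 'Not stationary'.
\text{Not stationary}

The AR(p) characteristic polynomial is P(z) = 1 + 1.234z.
Stationarity requires all roots to lie outside the unit circle, i.e. |z| > 1 for every root.
This is linear in z: 1 + (1.234) z = 0  =>  z = -1/(1.234) = -0.810373,  |z| = 0.810373.
Moduli of all roots: 0.8104.
All moduli strictly greater than 1? No.
Verdict: Not stationary.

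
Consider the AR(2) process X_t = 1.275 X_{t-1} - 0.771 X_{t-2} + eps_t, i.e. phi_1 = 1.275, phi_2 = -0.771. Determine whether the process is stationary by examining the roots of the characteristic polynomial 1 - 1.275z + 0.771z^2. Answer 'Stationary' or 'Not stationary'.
\text{Stationary}

The AR(p) characteristic polynomial is P(z) = 1 - 1.275z + 0.771z^2.
Stationarity requires all roots to lie outside the unit circle, i.e. |z| > 1 for every root.
Set 1 + (-1.275) z + (0.771) z^2 = 0, i.e. a z^2 + b z + c = 0 with a = 0.771, b = -1.275, c = 1.
Discriminant D = b^2 - 4ac = (-1.275)^2 - 4*(0.771)*1 = 1.625625 - (3.084) = -1.458375.
D < 0, so the roots are the complex-conjugate pair z = (-b +/- i sqrt(-D)) / (2a) = 0.8268 +/- 0.7832i.
For a conjugate pair |z|^2 = z * conj(z) = (product of roots) = c/a = 1/(0.771) = 1.297017, so |z| = sqrt(1.297017) = 1.1389 for both roots.
Moduli of all roots: 1.1389, 1.1389.
All moduli strictly greater than 1? Yes.
Verdict: Stationary.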